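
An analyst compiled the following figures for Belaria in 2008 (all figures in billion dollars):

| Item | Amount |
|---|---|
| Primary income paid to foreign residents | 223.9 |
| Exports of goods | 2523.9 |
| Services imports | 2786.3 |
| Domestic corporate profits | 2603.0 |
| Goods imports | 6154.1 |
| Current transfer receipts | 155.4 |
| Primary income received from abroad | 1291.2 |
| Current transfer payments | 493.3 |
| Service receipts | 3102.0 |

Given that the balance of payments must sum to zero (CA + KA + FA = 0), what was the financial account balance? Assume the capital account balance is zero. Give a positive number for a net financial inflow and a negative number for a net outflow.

Goods balance = 2523.9 - 6154.1 = -3630.2
Services balance = 3102.0 - 2786.3 = 315.7
Trade balance (goods + services) = -3630.2 + 315.7 = -3314.5
Net primary income = 1291.2 - 223.9 = 1067.3
Net secondary income = 155.4 - 493.3 = -337.9
Current account = -3314.5 + 1067.3 + (-337.9) = -2585.1
Financial account = -(-2585.1) = 2585.1

2585.1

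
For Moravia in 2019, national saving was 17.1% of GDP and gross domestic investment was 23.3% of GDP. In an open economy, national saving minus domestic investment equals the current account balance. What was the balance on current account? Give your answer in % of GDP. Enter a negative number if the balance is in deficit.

-6.2

S - I = CA (net lending to the rest of the world).
CA = S - I = 17.1 - 23.3 = -6.2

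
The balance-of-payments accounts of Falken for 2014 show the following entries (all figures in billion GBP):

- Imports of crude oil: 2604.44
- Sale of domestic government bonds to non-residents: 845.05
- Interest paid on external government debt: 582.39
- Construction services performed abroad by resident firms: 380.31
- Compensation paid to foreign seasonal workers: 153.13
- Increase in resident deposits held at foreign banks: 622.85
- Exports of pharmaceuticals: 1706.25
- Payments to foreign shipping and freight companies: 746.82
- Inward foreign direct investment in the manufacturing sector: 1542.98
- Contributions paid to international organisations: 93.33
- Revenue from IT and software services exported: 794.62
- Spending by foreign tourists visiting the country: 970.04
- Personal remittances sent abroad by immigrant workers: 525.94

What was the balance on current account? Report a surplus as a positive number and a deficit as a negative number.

-854.83

Goods: 1706.25 - 2604.44 = -898.19
Services: -746.82 + 794.62 + 970.04 + 380.31 = 1398.15
Primary income: -582.39 - 153.13 = -735.52
Secondary income: -525.94 - 93.33 = -619.27
Current account = (-898.19) + 1398.15 + (-735.52) + (-619.27) = -854.83
(Excluded from the current account — financial account: sale of domestic government bonds to non-residents 845.05, increase in resident deposits held at foreign banks 622.85, inward foreign direct investment in the manufacturing sector 1542.98.)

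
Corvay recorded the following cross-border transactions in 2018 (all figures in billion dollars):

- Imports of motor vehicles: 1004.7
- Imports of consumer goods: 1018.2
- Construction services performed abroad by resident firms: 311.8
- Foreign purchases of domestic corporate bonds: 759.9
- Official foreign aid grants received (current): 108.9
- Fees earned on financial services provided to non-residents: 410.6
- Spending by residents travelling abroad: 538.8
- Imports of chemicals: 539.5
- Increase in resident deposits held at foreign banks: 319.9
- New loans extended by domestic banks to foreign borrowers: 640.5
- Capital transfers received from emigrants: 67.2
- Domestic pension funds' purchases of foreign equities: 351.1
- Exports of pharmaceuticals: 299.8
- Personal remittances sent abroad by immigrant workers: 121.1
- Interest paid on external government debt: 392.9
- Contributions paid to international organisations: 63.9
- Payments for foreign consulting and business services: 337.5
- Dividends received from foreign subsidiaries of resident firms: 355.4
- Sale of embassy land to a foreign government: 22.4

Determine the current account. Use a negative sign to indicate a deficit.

Goods: -539.5 + 299.8 - 1004.7 - 1018.2 = -2262.6
Services: -538.8 + 311.8 + 410.6 - 337.5 = -153.9
Primary income: -392.9 + 355.4 = -37.5
Secondary income: -121.1 - 63.9 + 108.9 = -76.1
Current account = (-2262.6) + (-153.9) + (-37.5) + (-76.1) = -2530.1
(Excluded from the current account — financial account: foreign purchases of domestic corporate bonds 759.9, increase in resident deposits held at foreign banks 319.9, new loans extended by domestic banks to foreign borrowers 640.5, domestic pension funds' purchases of foreign equities 351.1; capital account: capital transfers received from emigrants 67.2, sale of embassy land to a foreign government 22.4.)

-2530.1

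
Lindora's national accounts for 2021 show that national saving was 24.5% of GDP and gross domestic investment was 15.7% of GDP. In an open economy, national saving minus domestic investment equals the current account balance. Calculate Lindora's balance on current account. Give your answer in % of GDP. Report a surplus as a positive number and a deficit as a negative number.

CA = S - I = 24.5 - 15.7 = 8.8

8.8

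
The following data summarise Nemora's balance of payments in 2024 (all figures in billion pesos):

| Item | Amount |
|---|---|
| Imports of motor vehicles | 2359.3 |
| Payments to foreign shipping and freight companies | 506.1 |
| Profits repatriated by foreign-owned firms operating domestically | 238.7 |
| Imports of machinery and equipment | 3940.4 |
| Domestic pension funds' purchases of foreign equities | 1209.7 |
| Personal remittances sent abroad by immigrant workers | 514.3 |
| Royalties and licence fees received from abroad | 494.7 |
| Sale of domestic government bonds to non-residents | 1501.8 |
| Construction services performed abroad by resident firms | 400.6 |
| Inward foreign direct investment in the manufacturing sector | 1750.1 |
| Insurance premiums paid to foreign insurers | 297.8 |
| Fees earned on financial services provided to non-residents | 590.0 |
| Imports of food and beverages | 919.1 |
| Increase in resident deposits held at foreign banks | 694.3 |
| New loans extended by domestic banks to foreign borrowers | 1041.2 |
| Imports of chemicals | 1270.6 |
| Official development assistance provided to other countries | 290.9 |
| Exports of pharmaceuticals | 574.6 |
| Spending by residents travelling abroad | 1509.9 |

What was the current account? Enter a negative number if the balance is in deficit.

Goods: -1270.6 - 919.1 - 3940.4 + 574.6 - 2359.3 = -7914.8
Services: 590.0 - 297.8 + 400.6 - 506.1 - 1509.9 + 494.7 = -828.5
Primary income: -238.7
Secondary income: -514.3 - 290.9 = -805.2
Current account = (-7914.8) + (-828.5) + (-238.7) + (-805.2) = -9787.2
(Excluded from the current account — financial account: domestic pension funds' purchases of foreign equities 1209.7, sale of domestic government bonds to non-residents 1501.8, inward foreign direct investment in the manufacturing sector 1750.1, increase in resident deposits held at foreign banks 694.3, new loans extended by domestic banks to foreign borrowers 1041.2.)

-9787.2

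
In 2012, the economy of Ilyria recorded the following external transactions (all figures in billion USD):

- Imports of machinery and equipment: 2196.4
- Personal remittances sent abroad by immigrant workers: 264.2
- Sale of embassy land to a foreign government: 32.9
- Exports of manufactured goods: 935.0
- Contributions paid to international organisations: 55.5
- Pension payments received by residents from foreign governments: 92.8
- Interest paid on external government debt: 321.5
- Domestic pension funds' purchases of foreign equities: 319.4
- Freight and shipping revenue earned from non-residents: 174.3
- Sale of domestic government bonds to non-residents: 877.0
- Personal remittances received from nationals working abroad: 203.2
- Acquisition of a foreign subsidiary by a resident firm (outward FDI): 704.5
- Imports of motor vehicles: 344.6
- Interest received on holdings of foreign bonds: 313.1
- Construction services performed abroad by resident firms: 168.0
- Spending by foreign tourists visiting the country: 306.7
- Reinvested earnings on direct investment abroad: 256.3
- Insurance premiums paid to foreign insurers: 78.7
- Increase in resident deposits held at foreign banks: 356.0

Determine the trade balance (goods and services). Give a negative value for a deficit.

Goods: -344.6 - 2196.4 + 935.0 = -1606.0
Services: 306.7 + 168.0 + 174.3 - 78.7 = 570.3
Trade balance = -1606.0 + 570.3 = -1035.7
(Excluded from the trade balance — secondary income: personal remittances sent abroad by immigrant workers 264.2, contributions paid to international organisations 55.5, pension payments received by residents from foreign governments 92.8, personal remittances received from nationals working abroad 203.2; capital account: sale of embassy land to a foreign government 32.9; primary income: interest paid on external government debt 321.5, interest received on holdings of foreign bonds 313.1, reinvested earnings on direct investment abroad 256.3; financial account: domestic pension funds' purchases of foreign equities 319.4, sale of domestic government bonds to non-residents 877.0, acquisition of a foreign subsidiary by a resident firm (outward FDI) 704.5, increase in resident deposits held at foreign banks 356.0.)

-1035.7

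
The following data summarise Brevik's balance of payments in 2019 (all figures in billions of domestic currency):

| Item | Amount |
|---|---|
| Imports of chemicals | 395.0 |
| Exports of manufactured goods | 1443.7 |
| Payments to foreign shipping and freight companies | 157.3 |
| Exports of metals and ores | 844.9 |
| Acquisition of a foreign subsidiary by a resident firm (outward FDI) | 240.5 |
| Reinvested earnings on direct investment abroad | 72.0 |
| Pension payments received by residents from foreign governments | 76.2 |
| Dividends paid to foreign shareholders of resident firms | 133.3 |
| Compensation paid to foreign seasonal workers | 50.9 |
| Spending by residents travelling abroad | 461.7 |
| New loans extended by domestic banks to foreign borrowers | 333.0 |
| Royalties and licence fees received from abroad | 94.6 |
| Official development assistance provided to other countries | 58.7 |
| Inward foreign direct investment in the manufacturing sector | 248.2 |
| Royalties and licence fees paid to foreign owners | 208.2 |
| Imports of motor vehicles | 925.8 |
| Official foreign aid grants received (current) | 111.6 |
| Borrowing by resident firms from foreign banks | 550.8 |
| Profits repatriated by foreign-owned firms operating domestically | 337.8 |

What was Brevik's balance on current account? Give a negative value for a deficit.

Goods: -395.0 + 1443.7 + 844.9 - 925.8 = 967.8
Services: 94.6 - 461.7 - 208.2 - 157.3 = -732.6
Primary income: -337.8 - 50.9 + 72.0 - 133.3 = -450.0
Secondary income: 76.2 + 111.6 - 58.7 = 129.1
Current account = 967.8 + (-732.6) + (-450.0) + 129.1 = -85.7
(Excluded from the current account — financial account: acquisition of a foreign subsidiary by a resident firm (outward FDI) 240.5, new loans extended by domestic banks to foreign borrowers 333.0, inward foreign direct investment in the manufacturing sector 248.2, borrowing by resident firms from foreign banks 550.8.)

-85.7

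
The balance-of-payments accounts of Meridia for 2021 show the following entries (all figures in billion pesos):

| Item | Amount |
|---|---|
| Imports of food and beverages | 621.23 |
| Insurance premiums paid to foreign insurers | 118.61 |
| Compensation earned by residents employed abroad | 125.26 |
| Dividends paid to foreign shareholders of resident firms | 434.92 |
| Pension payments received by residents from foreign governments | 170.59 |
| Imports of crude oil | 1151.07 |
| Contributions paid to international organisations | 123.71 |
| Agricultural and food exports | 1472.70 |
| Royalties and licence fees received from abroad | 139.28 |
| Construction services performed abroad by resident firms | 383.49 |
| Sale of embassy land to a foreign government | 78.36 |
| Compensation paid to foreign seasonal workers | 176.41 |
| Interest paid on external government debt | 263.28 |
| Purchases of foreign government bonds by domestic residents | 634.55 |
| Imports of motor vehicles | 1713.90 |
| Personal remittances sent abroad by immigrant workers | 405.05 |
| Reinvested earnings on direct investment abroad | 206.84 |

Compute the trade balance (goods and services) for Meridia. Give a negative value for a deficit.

-1609.34

Goods: -621.23 - 1713.90 - 1151.07 + 1472.70 = -2013.50
Services: 383.49 - 118.61 + 139.28 = 404.16
Trade balance = -2013.50 + 404.16 = -1609.34
(Excluded from the trade balance — primary income: compensation earned by residents employed abroad 125.26, dividends paid to foreign shareholders of resident firms 434.92, compensation paid to foreign seasonal workers 176.41, interest paid on external government debt 263.28, reinvested earnings on direct investment abroad 206.84; secondary income: pension payments received by residents from foreign governments 170.59, contributions paid to international organisations 123.71, personal remittances sent abroad by immigrant workers 405.05; capital account: sale of embassy land to a foreign government 78.36; financial account: purchases of foreign government bonds by domestic residents 634.55.)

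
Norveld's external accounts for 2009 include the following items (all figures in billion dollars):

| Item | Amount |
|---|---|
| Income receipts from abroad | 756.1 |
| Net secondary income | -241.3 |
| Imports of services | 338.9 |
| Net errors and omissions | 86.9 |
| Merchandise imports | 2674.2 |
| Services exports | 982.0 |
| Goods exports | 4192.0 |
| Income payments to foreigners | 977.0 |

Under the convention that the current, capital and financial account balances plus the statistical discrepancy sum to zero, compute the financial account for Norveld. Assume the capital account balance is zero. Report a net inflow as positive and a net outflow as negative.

-1785.6

Goods balance = 4192.0 - 2674.2 = 1517.8
Services balance = 982.0 - 338.9 = 643.1
Trade balance (goods + services) = 1517.8 + 643.1 = 2160.9
Net primary income = 756.1 - 977.0 = -220.9
Net secondary income = -241.3
Current account = 2160.9 + (-220.9) + (-241.3) = 1698.7
Financial account = -(1698.7 + 86.9) = -1785.6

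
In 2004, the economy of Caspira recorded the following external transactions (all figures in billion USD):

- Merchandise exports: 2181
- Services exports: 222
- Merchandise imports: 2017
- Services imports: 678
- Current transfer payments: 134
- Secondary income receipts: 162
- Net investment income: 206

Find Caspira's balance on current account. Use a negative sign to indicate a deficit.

-58

Goods balance = 2181 - 2017 = 164
Services balance = 222 - 678 = -456
Trade balance (goods + services) = 164 + (-456) = -292
Net primary income = 206
Net secondary income = 162 - 134 = 28
Current account = -292 + 206 + 28 = -58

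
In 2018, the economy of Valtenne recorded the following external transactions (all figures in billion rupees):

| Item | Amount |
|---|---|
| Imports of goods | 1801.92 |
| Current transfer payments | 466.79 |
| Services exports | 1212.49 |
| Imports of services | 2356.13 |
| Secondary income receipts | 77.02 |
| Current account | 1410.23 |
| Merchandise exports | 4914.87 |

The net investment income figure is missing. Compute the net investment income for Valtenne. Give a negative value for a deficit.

-169.31

Current account = goods balance + services balance + net primary income + net secondary income
Sum of the known components = 1579.54
Net investment income = CA - (known components) = 1410.23 - 1579.54 = -169.31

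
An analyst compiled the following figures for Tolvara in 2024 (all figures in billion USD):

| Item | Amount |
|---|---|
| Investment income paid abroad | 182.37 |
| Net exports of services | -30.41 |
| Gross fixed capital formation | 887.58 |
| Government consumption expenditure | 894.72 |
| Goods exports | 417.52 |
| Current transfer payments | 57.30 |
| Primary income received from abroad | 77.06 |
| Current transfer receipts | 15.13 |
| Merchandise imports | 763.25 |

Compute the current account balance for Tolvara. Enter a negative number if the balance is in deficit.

-523.62

Goods balance = 417.52 - 763.25 = -345.73
Services balance = -30.41
Trade balance (goods + services) = -345.73 + (-30.41) = -376.14
Net primary income = 77.06 - 182.37 = -105.31
Net secondary income = 15.13 - 57.30 = -42.17
Current account = -376.14 + (-105.31) + (-42.17) = -523.62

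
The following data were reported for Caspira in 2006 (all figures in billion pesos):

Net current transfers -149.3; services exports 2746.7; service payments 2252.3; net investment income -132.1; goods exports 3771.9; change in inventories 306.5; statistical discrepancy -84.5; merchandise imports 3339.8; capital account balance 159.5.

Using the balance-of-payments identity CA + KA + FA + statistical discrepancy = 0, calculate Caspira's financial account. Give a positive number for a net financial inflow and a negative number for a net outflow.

-720.1

Goods balance = 3771.9 - 3339.8 = 432.1
Services balance = 2746.7 - 2252.3 = 494.4
Trade balance (goods + services) = 432.1 + 494.4 = 926.5
Net primary income = -132.1
Net secondary income = -149.3
Current account = 926.5 + (-132.1) + (-149.3) = 645.1
Financial account = -(645.1 + 159.5 + (-84.5)) = -720.1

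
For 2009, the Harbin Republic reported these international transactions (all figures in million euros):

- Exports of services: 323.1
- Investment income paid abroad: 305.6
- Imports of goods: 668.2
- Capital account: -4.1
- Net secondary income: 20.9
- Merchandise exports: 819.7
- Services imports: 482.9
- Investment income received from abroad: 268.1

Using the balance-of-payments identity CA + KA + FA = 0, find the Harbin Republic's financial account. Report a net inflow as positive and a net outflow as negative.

29.0

Goods balance = 819.7 - 668.2 = 151.5
Services balance = 323.1 - 482.9 = -159.8
Trade balance (goods + services) = 151.5 + (-159.8) = -8.3
Net primary income = 268.1 - 305.6 = -37.5
Net secondary income = 20.9
Current account = -8.3 + (-37.5) + 20.9 = -24.9
Financial account = -(-24.9 + (-4.1)) = 29.0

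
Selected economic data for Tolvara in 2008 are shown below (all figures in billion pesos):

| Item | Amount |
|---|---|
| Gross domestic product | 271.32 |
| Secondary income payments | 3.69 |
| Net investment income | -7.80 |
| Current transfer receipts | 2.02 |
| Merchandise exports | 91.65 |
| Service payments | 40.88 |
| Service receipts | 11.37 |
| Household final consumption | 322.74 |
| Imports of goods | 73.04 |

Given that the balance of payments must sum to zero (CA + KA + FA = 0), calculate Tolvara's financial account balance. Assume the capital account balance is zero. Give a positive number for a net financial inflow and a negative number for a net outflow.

Goods balance = 91.65 - 73.04 = 18.61
Services balance = 11.37 - 40.88 = -29.51
Trade balance (goods + services) = 18.61 + (-29.51) = -10.90
Net primary income = -7.80
Net secondary income = 2.02 - 3.69 = -1.67
Current account = -10.90 + (-7.80) + (-1.67) = -20.37
Financial account = -(-20.37) = 20.37

20.37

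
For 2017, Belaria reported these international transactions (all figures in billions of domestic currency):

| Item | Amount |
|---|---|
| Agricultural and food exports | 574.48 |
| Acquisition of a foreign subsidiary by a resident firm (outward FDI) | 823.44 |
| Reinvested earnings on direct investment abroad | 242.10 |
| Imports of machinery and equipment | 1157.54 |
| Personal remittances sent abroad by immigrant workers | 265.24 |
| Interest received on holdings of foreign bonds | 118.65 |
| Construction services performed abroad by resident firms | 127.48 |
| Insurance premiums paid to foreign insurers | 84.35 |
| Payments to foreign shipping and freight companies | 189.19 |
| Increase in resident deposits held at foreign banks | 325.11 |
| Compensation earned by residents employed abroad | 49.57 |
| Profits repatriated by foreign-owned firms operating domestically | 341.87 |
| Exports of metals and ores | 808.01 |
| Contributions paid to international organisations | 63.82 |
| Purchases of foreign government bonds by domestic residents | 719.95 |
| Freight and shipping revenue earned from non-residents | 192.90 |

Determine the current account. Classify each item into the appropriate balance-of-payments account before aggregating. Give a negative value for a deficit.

11.18

Goods: -1157.54 + 808.01 + 574.48 = 224.95
Services: 192.90 - 84.35 + 127.48 - 189.19 = 46.84
Primary income: 118.65 + 242.10 + 49.57 - 341.87 = 68.45
Secondary income: -265.24 - 63.82 = -329.06
Current account = 224.95 + 46.84 + 68.45 + (-329.06) = 11.18
(Excluded from the current account — financial account: acquisition of a foreign subsidiary by a resident firm (outward FDI) 823.44, increase in resident deposits held at foreign banks 325.11, purchases of foreign government bonds by domestic residents 719.95.)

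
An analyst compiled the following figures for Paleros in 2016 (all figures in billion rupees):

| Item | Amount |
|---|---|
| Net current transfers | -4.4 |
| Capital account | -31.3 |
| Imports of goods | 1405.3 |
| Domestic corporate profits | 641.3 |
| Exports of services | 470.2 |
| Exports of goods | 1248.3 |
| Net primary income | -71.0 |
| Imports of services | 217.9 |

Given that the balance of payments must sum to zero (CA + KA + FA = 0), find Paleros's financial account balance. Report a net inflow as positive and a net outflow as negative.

11.4

Goods balance = 1248.3 - 1405.3 = -157.0
Services balance = 470.2 - 217.9 = 252.3
Trade balance (goods + services) = -157.0 + 252.3 = 95.3
Net primary income = -71.0
Net secondary income = -4.4
Current account = 95.3 + (-71.0) + (-4.4) = 19.9
Financial account = -(19.9 + (-31.3)) = 11.4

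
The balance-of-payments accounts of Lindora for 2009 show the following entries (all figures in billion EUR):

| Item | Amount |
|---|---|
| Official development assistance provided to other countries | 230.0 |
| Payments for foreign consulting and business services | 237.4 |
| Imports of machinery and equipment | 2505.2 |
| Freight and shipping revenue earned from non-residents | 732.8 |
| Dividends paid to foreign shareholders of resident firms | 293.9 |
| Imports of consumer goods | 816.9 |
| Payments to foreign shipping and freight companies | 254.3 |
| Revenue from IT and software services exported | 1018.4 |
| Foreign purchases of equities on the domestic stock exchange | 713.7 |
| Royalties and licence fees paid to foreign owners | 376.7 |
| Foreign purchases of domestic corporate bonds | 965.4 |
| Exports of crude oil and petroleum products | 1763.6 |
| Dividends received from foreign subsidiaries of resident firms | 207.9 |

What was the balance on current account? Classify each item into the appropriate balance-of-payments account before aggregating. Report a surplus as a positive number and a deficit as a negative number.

Goods: -2505.2 + 1763.6 - 816.9 = -1558.5
Services: -254.3 - 376.7 - 237.4 + 732.8 + 1018.4 = 882.8
Primary income: -293.9 + 207.9 = -86.0
Secondary income: -230.0
Current account = (-1558.5) + 882.8 + (-86.0) + (-230.0) = -991.7
(Excluded from the current account — financial account: foreign purchases of equities on the domestic stock exchange 713.7, foreign purchases of domestic corporate bonds 965.4.)

-991.7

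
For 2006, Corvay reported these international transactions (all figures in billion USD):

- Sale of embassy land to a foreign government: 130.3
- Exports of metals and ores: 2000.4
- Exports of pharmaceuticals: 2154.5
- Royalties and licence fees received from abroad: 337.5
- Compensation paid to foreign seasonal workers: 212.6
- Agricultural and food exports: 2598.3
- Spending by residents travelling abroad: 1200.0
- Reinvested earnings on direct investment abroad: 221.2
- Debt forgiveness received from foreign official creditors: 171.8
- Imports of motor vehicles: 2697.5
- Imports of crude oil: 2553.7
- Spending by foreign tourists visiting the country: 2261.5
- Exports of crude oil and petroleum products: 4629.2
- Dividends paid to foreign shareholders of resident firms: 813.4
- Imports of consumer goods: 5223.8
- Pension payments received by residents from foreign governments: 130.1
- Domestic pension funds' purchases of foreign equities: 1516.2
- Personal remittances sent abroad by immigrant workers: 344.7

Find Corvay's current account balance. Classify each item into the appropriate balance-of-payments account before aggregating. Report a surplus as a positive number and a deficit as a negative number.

1287.0

Goods: 2154.5 + 2000.4 - 5223.8 - 2553.7 + 4629.2 - 2697.5 + 2598.3 = 907.4
Services: 2261.5 - 1200.0 + 337.5 = 1399.0
Primary income: -212.6 - 813.4 + 221.2 = -804.8
Secondary income: 130.1 - 344.7 = -214.6
Current account = 907.4 + 1399.0 + (-804.8) + (-214.6) = 1287.0
(Excluded from the current account — capital account: sale of embassy land to a foreign government 130.3, debt forgiveness received from foreign official creditors 171.8; financial account: domestic pension funds' purchases of foreign equities 1516.2.)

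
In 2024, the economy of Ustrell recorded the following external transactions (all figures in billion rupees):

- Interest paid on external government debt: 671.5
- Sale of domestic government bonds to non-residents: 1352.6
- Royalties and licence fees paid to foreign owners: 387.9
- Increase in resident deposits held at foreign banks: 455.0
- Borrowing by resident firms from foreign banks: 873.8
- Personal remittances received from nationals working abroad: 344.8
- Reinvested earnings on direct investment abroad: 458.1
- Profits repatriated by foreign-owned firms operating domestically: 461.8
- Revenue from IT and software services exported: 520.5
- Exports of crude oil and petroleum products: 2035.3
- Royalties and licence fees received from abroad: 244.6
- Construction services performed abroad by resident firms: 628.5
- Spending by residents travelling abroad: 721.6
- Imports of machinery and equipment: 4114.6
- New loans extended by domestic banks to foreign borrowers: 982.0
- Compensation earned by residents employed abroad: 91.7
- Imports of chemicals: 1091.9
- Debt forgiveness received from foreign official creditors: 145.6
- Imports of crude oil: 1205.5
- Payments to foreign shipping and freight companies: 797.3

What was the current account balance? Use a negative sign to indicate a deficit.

Goods: -1205.5 - 1091.9 - 4114.6 + 2035.3 = -4376.7
Services: 244.6 + 628.5 + 520.5 - 797.3 - 721.6 - 387.9 = -513.2
Primary income: -461.8 + 458.1 - 671.5 + 91.7 = -583.5
Secondary income: 344.8
Current account = (-4376.7) + (-513.2) + (-583.5) + 344.8 = -5128.6
(Excluded from the current account — financial account: sale of domestic government bonds to non-residents 1352.6, increase in resident deposits held at foreign banks 455.0, borrowing by resident firms from foreign banks 873.8, new loans extended by domestic banks to foreign borrowers 982.0; capital account: debt forgiveness received from foreign official creditors 145.6.)

-5128.6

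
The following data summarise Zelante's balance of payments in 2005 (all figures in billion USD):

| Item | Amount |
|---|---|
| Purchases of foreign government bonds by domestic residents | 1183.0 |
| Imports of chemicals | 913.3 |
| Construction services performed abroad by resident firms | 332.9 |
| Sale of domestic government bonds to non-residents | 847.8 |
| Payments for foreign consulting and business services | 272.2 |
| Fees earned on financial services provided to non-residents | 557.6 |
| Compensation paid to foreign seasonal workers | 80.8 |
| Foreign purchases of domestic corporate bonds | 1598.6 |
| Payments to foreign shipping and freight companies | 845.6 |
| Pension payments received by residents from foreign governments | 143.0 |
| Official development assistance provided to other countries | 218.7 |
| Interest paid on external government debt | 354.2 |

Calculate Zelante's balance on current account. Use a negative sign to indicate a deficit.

Goods: -913.3
Services: -272.2 + 557.6 - 845.6 + 332.9 = -227.3
Primary income: -354.2 - 80.8 = -435.0
Secondary income: 143.0 - 218.7 = -75.7
Current account = (-913.3) + (-227.3) + (-435.0) + (-75.7) = -1651.3
(Excluded from the current account — financial account: purchases of foreign government bonds by domestic residents 1183.0, sale of domestic government bonds to non-residents 847.8, foreign purchases of domestic corporate bonds 1598.6.)

-1651.3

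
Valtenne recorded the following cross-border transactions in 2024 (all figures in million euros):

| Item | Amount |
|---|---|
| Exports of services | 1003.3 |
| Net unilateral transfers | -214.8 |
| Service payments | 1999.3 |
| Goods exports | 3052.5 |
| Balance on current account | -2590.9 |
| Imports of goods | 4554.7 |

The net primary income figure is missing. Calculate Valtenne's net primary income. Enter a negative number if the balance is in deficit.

Current account = goods balance + services balance + net primary income + net secondary income
Sum of the known components = -2713.0
Net primary income = CA - (known components) = -2590.9 - (-2713.0) = 122.1

122.1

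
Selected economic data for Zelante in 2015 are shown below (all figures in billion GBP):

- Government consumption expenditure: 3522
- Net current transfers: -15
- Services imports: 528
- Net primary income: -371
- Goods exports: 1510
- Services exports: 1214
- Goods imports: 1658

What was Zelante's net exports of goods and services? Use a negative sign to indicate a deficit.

538

Goods balance = 1510 - 1658 = -148
Services balance = 1214 - 528 = 686
Trade balance (goods + services) = -148 + 686 = 538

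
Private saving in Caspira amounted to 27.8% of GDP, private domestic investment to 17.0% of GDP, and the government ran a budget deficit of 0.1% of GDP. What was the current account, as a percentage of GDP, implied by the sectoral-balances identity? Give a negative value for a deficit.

By the sectoral-balances identity, CA = (S_private - I) + (T - G).
Private balance = 27.8 - 17.0 = 10.8
Government balance (T - G) = -0.1
CA = 10.8 + (-0.1) = 10.7

10.7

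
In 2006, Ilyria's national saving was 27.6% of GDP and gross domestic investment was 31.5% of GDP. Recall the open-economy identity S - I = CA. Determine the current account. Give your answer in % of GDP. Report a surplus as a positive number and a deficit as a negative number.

S - I = CA (net lending to the rest of the world).
CA = S - I = 27.6 - 31.5 = -3.9

-3.9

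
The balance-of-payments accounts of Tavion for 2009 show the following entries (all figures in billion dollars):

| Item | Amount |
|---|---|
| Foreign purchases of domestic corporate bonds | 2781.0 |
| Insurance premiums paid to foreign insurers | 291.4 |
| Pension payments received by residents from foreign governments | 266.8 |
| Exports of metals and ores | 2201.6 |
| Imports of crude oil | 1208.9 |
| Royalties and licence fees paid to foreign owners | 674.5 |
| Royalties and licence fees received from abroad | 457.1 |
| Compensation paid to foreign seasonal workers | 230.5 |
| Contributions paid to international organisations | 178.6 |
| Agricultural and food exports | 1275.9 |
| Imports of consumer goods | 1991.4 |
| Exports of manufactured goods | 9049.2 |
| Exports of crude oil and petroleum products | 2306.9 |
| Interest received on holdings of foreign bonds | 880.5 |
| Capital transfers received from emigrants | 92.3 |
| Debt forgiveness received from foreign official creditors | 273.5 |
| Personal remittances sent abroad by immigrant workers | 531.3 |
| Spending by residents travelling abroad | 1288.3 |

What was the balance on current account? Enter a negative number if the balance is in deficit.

10043.1

Goods: 2306.9 - 1208.9 + 2201.6 + 1275.9 + 9049.2 - 1991.4 = 11633.3
Services: -674.5 - 1288.3 - 291.4 + 457.1 = -1797.1
Primary income: -230.5 + 880.5 = 650.0
Secondary income: 266.8 - 178.6 - 531.3 = -443.1
Current account = 11633.3 + (-1797.1) + 650.0 + (-443.1) = 10043.1
(Excluded from the current account — financial account: foreign purchases of domestic corporate bonds 2781.0; capital account: capital transfers received from emigrants 92.3, debt forgiveness received from foreign official creditors 273.5.)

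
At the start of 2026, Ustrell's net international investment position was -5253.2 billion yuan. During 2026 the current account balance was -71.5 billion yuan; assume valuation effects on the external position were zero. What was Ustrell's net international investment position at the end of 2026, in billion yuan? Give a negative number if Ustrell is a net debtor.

With no valuation effects, change in NIIP = current account = -71.5
End-of-year NIIP = -5253.2 + (-71.5) = -5324.7

-5324.7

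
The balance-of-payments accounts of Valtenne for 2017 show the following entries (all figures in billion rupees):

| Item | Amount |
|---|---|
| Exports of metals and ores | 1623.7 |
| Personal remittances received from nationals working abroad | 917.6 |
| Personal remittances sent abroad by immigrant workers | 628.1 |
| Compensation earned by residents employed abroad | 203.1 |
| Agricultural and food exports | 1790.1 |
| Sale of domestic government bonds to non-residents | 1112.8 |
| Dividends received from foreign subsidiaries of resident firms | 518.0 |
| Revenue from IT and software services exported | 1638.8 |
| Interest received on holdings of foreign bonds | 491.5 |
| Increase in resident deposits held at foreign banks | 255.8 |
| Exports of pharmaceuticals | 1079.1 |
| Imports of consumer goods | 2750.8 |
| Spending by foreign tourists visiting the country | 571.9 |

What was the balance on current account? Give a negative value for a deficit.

Goods: -2750.8 + 1623.7 + 1790.1 + 1079.1 = 1742.1
Services: 1638.8 + 571.9 = 2210.7
Primary income: 518.0 + 491.5 + 203.1 = 1212.6
Secondary income: 917.6 - 628.1 = 289.5
Current account = 1742.1 + 2210.7 + 1212.6 + 289.5 = 5454.9
(Excluded from the current account — financial account: sale of domestic government bonds to non-residents 1112.8, increase in resident deposits held at foreign banks 255.8.)

5454.9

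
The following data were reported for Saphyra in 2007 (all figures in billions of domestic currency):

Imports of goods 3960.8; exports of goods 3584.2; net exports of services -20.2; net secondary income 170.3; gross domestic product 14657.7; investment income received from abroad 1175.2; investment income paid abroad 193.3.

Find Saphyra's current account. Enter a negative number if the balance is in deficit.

Goods balance = 3584.2 - 3960.8 = -376.6
Services balance = -20.2
Trade balance (goods + services) = -376.6 + (-20.2) = -396.8
Net primary income = 1175.2 - 193.3 = 981.9
Net secondary income = 170.3
Current account = -396.8 + 981.9 + 170.3 = 755.4

755.4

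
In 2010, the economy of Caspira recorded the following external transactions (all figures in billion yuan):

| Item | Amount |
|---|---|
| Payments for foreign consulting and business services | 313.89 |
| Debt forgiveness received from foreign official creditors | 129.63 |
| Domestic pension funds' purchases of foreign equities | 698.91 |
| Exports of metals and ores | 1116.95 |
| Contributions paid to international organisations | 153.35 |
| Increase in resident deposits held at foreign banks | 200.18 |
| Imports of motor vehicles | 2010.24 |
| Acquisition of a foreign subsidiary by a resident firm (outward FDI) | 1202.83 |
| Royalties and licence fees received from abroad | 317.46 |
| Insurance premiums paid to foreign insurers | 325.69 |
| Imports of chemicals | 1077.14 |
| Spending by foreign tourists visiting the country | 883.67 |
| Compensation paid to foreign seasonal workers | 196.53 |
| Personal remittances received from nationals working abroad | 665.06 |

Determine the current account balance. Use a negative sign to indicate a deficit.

Goods: -2010.24 - 1077.14 + 1116.95 = -1970.43
Services: -325.69 + 883.67 + 317.46 - 313.89 = 561.55
Primary income: -196.53
Secondary income: 665.06 - 153.35 = 511.71
Current account = (-1970.43) + 561.55 + (-196.53) + 511.71 = -1093.70
(Excluded from the current account — capital account: debt forgiveness received from foreign official creditors 129.63; financial account: domestic pension funds' purchases of foreign equities 698.91, increase in resident deposits held at foreign banks 200.18, acquisition of a foreign subsidiary by a resident firm (outward FDI) 1202.83.)

-1093.70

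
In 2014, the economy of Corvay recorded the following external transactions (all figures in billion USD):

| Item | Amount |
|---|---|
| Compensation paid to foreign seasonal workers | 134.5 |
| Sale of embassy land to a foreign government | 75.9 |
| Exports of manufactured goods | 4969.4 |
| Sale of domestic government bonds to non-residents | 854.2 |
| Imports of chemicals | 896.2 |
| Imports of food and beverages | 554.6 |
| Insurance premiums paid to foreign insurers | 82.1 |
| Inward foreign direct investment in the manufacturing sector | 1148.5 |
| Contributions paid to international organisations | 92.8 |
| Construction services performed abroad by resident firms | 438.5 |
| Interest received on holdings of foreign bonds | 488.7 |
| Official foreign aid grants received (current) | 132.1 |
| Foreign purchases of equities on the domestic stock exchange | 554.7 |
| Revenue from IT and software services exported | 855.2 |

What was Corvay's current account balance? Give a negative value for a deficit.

5123.7

Goods: -554.6 - 896.2 + 4969.4 = 3518.6
Services: -82.1 + 438.5 + 855.2 = 1211.6
Primary income: 488.7 - 134.5 = 354.2
Secondary income: 132.1 - 92.8 = 39.3
Current account = 3518.6 + 1211.6 + 354.2 + 39.3 = 5123.7
(Excluded from the current account — capital account: sale of embassy land to a foreign government 75.9; financial account: sale of domestic government bonds to non-residents 854.2, inward foreign direct investment in the manufacturing sector 1148.5, foreign purchases of equities on the domestic stock exchange 554.7.)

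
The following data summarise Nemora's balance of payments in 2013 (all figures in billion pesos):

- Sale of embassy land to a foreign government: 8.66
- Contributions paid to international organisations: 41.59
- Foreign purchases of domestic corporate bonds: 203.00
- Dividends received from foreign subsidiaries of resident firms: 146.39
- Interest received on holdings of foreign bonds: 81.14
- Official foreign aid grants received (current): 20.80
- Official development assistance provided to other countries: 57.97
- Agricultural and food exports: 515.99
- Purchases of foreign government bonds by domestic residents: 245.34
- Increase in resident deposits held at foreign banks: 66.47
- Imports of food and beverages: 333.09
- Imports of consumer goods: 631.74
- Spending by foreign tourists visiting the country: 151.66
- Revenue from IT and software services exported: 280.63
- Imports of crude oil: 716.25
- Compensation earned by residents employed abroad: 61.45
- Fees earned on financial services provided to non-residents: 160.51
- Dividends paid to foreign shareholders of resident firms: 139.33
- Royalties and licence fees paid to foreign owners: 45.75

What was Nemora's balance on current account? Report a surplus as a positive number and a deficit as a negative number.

Goods: -716.25 - 631.74 + 515.99 - 333.09 = -1165.09
Services: 280.63 + 151.66 + 160.51 - 45.75 = 547.05
Primary income: 61.45 + 146.39 + 81.14 - 139.33 = 149.65
Secondary income: -57.97 - 41.59 + 20.80 = -78.76
Current account = (-1165.09) + 547.05 + 149.65 + (-78.76) = -547.15
(Excluded from the current account — capital account: sale of embassy land to a foreign government 8.66; financial account: foreign purchases of domestic corporate bonds 203.00, purchases of foreign government bonds by domestic residents 245.34, increase in resident deposits held at foreign banks 66.47.)

-547.15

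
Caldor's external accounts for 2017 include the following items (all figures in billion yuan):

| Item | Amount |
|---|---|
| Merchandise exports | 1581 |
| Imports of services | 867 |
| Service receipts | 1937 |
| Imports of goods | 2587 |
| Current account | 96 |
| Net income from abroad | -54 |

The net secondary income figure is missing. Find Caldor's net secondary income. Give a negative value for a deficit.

86

Current account = goods balance + services balance + net primary income + net secondary income
Sum of the known components = 10
Net secondary income = CA - (known components) = 96 - 10 = 86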